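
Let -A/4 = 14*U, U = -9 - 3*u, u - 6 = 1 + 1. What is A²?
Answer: 3415104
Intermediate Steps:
u = 8 (u = 6 + (1 + 1) = 6 + 2 = 8)
U = -33 (U = -9 - 3*8 = -9 - 24 = -33)
A = 1848 (A = -56*(-33) = -4*(-462) = 1848)
A² = 1848² = 3415104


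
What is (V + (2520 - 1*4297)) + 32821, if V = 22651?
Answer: 53695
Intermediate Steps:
(V + (2520 - 1*4297)) + 32821 = (22651 + (2520 - 1*4297)) + 32821 = (22651 + (2520 - 4297)) + 32821 = (22651 - 1777) + 32821 = 20874 + 32821 = 53695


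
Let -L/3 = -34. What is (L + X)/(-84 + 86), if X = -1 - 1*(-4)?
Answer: 105/2 ≈ 52.500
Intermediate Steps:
L = 102 (L = -3*(-34) = 102)
X = 3 (X = -1 + 4 = 3)
(L + X)/(-84 + 86) = (102 + 3)/(-84 + 86) = 105/2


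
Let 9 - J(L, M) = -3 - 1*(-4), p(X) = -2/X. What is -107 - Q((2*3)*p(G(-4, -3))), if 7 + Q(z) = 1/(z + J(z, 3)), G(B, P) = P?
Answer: -1201/12 ≈ -100.08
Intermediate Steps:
J(L, M) = 8 (J(L, M) = 9 - (-3 - 1*(-4)) = 9 - (-3 + 4) = 9 - 1*1 = 9 - 1 = 8)
Q(z) = -7 + 1/(8 + z) (Q(z) = -7 + 1/(z + 8) = -7 + 1/(8 + z))
-107 - Q((2*3)*p(G(-4, -3))) = -107 - (-55 - 7*2*3*(-2/(-3)))/(8 + (2*3)*(-2/(-3))) = -107 - (-55 - 42*(-2*(-1/3)))/(8 + 6*(-2*(-1/3))) = -107 - (-55 - 42*2/3)/(8 + 6*(2/3)) = -107 - (-55 - 7*4)/(8 + 4) = -107 - (-55 - 28)/12 = -107 - (-83)/12 = -107 - 1*(-83/12) = -107 + 83/12 = -1201/12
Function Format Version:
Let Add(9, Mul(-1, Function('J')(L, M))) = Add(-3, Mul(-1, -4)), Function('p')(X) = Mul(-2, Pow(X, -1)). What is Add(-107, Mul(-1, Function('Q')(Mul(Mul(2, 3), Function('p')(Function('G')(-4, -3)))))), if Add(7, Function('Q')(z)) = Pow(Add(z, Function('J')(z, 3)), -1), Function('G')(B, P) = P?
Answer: Rational(-1201, 12) ≈ -100.08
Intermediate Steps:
Function('J')(L, M) = 8 (Function('J')(L, M) = Add(9, Mul(-1, Add(-3, Mul(-1, -4)))) = Add(9, Mul(-1, Add(-3, 4))) = Add(9, Mul(-1, 1)) = Add(9, -1) = 8)
Function('Q')(z) = Add(-7, Pow(Add(8, z), -1)) (Function('Q')(z) = Add(-7, Pow(Add(z, 8), -1)) = Add(-7, Pow(Add(8, z), -1)))
Add(-107, Mul(-1, Function('Q')(Mul(Mul(2, 3), Function('p')(Function('G')(-4, -3)))))) = Add(-107, Mul(-1, Mul(Pow(Add(8, Mul(Mul(2, 3), Mul(-2, Pow(-3, -1)))), -1), Add(-55, Mul(-7, Mul(Mul(2, 3), Mul(-2, Pow(-3, -1)))))))) = Add(-107, Mul(-1, Mul(Pow(Add(8, Mul(6, Mul(-2, Rational(-1, 3)))), -1), Add(-55, Mul(-7, Mul(6, Mul(-2, Rational(-1, 3)))))))) = Add(-107, Mul(-1, Mul(Pow(Add(8, Mul(6, Rational(2, 3))), -1), Add(-55, Mul(-7, Mul(6, Rational(2, 3))))))) = Add(-107, Mul(-1, Mul(Pow(Add(8, 4), -1), Add(-55, Mul(-7, 4))))) = Add(-107, Mul(-1, Mul(Pow(12, -1), Add(-55, -28)))) = Add(-107, Mul(-1, Mul(Rational(1, 12), -83))) = Add(-107, Mul(-1, Rational(-83, 12))) = Add(-107, Rational(83, 12)) = Rational(-1201, 12)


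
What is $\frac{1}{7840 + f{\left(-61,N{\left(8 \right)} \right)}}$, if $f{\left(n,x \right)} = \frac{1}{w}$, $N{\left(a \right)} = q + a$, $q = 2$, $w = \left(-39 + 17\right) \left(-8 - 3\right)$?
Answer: $\frac{242}{1897281} \approx 0.00012755$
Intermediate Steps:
$w = 242$ ($w = \left(-22\right) \left(-11\right) = 242$)
$N{\left(a \right)} = 2 + a$
$f{\left(n,x \right)} = \frac{1}{242}$
$\frac{1}{7840 + f{\left(-61,N{\left(8 \right)} \right)}} = \frac{1}{7840 + \frac{1}{242}} = \frac{1}{\frac{1897281}{242}} = \frac{242}{1897281}$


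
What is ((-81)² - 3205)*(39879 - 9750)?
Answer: 101112924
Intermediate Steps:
((-81)² - 3205)*(39879 - 9750) = (6561 - 3205)*30129 = 3356*30129 = 101112924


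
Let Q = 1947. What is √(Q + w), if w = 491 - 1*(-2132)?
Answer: √4570 ≈ 67.602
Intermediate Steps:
w = 2623 (w = 491 + 2132 = 2623)
√(Q + w) = √(1947 + 2623) = √4570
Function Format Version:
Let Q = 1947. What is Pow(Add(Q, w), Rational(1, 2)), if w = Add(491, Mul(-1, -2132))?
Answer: Pow(4570, Rational(1, 2)) ≈ 67.602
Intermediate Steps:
w = 2623 (w = Add(491, 2132) = 2623)
Pow(Add(Q, w), Rational(1, 2)) = Pow(Add(1947, 2623), Rational(1, 2)) = Pow(4570, Rational(1, 2))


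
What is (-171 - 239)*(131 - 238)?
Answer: 43870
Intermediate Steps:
(-171 - 239)*(131 - 238) = -410*(-107) = 43870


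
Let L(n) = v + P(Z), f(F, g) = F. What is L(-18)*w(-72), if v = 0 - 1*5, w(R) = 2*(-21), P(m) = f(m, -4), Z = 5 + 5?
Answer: -210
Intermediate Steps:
Z = 10
P(m) = m
w(R) = -42
v = -5 (v = 0 - 5 = -5)
L(n) = 5 (L(n) = -5 + 10 = 5)
L(-18)*w(-72) = 5*(-42) = -210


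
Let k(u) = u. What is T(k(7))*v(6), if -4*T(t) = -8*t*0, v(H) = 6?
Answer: 0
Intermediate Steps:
T(t) = 0 (T(t) = -(-8*t)*0/4 = -1/4*0 = 0)
T(k(7))*v(6) = 0*6 = 0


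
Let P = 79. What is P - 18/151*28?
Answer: 11425/151 ≈ 75.662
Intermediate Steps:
P - 18/151*28 = 79 - 18/151*28 = 79 - 504/151 = 11425/151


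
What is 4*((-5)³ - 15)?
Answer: -560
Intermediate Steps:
4*((-5)³ - 15) = 4*(-125 - 15) = 4*(-140) = -560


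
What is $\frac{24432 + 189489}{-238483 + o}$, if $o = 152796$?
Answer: $- \frac{213921}{85687} \approx -2.4965$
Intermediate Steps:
$\frac{24432 + 189489}{-238483 + o} = \frac{24432 + 189489}{-238483 + 152796} = \frac{213921}{-85687} = 213921 \left(- \frac{1}{85687}\right) = - \frac{213921}{85687}$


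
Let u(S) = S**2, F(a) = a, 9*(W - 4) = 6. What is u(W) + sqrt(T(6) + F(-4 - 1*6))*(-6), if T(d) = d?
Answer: 196/9 - 12*I ≈ 21.778 - 12.0*I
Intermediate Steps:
W = 14/3 (W = 4 + (1/9)*6 = 4 + 2/3 = 14/3 ≈ 4.6667)
u(W) + sqrt(T(6) + F(-4 - 1*6))*(-6) = (14/3)**2 + sqrt(6 + (-4 - 1*6))*(-6) = 196/9 + sqrt(6 + (-4 - 6))*(-6) = 196/9 + sqrt(6 - 10)*(-6) = 196/9 + sqrt(-4)*(-6) = 196/9 + (2*I)*(-6) = 196/9 - 12*I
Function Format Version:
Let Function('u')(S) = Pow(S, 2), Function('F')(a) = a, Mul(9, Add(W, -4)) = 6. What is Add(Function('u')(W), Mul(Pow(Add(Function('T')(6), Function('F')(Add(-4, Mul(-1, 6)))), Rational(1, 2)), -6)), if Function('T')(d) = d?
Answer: Add(Rational(196, 9), Mul(-12, I)) ≈ Add(21.778, Mul(-12.000, I))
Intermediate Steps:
W = Rational(14, 3) (W = Add(4, Mul(Rational(1, 9), 6)) = Add(4, Rational(2, 3)) = Rational(14, 3) ≈ 4.6667)
Add(Function('u')(W), Mul(Pow(Add(Function('T')(6), Function('F')(Add(-4, Mul(-1, 6)))), Rational(1, 2)), -6)) = Add(Pow(Rational(14, 3), 2), Mul(Pow(Add(6, Add(-4, Mul(-1, 6))), Rational(1, 2)), -6)) = Add(Rational(196, 9), Mul(Pow(Add(6, Add(-4, -6)), Rational(1, 2)), -6)) = Add(Rational(196, 9), Mul(Pow(Add(6, -10), Rational(1, 2)), -6)) = Add(Rational(196, 9), Mul(Pow(-4, Rational(1, 2)), -6)) = Add(Rational(196, 9), Mul(Mul(2, I), -6)) = Add(Rational(196, 9), Mul(-12, I))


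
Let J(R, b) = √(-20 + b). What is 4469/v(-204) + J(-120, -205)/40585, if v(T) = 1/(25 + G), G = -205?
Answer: -804420 + 3*I/8117 ≈ -8.0442e+5 + 0.00036959*I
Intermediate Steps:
v(T) = -1/180 (v(T) = 1/(25 - 205) = 1/(-180) = -1/180)
4469/v(-204) + J(-120, -205)/40585 = 4469/(-1/180) + √(-20 - 205)/40585 = 4469*(-180) + √(-225)*(1/40585) = -804420 + (15*I)*(1/40585) = -804420 + 3*I/8117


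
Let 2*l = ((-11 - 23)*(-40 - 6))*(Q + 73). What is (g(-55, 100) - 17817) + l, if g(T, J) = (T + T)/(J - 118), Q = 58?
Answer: 761680/9 ≈ 84631.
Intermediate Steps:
l = 102442 (l = (((-11 - 23)*(-40 - 6))*(58 + 73))/2 = (-34*(-46)*131)/2 = (1564*131)/2 = (1/2)*204884 = 102442)
g(T, J) = 2*T/(-118 + J) (g(T, J) = (2*T)/(-118 + J) = 2*T/(-118 + J))
(g(-55, 100) - 17817) + l = (2*(-55)/(-118 + 100) - 17817) + 102442 = (2*(-55)/(-18) - 17817) + 102442 = (2*(-55)*(-1/18) - 17817) + 102442 = (55/9 - 17817) + 102442 = -160298/9 + 102442 = 761680/9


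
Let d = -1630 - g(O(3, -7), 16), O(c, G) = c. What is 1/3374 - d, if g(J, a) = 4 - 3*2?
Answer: 5492873/3374 ≈ 1628.0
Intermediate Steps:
g(J, a) = -2 (g(J, a) = 4 - 6 = -2)
d = -1628 (d = -1630 - 1*(-2) = -1630 + 2 = -1628)
1/3374 - d = 1/3374 - 1*(-1628) = 1/3374 + 1628 = 5492873/3374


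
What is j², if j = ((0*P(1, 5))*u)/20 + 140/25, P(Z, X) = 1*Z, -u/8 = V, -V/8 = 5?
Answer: 784/25 ≈ 31.360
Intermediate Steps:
V = -40 (V = -8*5 = -40)
u = 320 (u = -8*(-40) = 320)
P(Z, X) = Z
j = 28/5 (j = ((0*1)*320)/20 + 140/25 = (0*320)*(1/20) + 140*(1/25) = 0*(1/20) + 28/5 = 0 + 28/5 = 28/5 ≈ 5.6000)
j² = (28/5)² = 784/25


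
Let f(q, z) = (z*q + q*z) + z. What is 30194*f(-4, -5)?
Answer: 1056790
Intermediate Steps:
f(q, z) = z + 2*q*z (f(q, z) = (q*z + q*z) + z = 2*q*z + z = z + 2*q*z)
30194*f(-4, -5) = 30194*(-5*(1 + 2*(-4))) = 30194*(-5*(1 - 8)) = 30194*(-5*(-7)) = 30194*35 = 1056790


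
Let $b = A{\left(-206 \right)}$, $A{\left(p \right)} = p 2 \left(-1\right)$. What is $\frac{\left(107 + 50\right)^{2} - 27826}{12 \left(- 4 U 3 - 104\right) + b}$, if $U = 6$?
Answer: $\frac{3177}{1700} \approx 1.8688$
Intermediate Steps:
$A{\left(p \right)} = - 2 p$ ($A{\left(p \right)} = 2 p \left(-1\right) = - 2 p$)
$b = 412$ ($b = \left(-2\right) \left(-206\right) = 412$)
$\frac{\left(107 + 50\right)^{2} - 27826}{12 \left(- 4 U 3 - 104\right) + b} = \frac{\left(107 + 50\right)^{2} - 27826}{12 \left(\left(-4\right) 6 \cdot 3 - 104\right) + 412} = \frac{157^{2} - 27826}{12 \left(\left(-24\right) 3 - 104\right) + 412} = \frac{24649 - 27826}{12 \left(-72 - 104\right) + 412} = - \frac{3177}{12 \left(-176\right) + 412} = - \frac{3177}{-2112 + 412} = - \frac{3177}{-1700} = \left(-3177\right) \left(- \frac{1}{1700}\right) = \frac{3177}{1700}$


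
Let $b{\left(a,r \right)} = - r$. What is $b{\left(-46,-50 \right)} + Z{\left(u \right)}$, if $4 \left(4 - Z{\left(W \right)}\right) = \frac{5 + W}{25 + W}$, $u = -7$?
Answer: $\frac{1945}{36} \approx 54.028$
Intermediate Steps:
$Z{\left(W \right)} = 4 - \frac{5 + W}{4 \left(25 + W\right)}$ ($Z{\left(W \right)} = 4 - \frac{\left(5 + W\right) \frac{1}{25 + W}}{4} = 4 - \frac{\frac{1}{25 + W} \left(5 + W\right)}{4} = 4 - \frac{5 + W}{4 \left(25 + W\right)}$)
$b{\left(-46,-50 \right)} + Z{\left(u \right)} = \left(-1\right) \left(-50\right) + \frac{5 \left(79 + 3 \left(-7\right)\right)}{4 \left(25 - 7\right)} = 50 + \frac{5 \left(79 - 21\right)}{4 \cdot 18} = 50 + \frac{5}{4} \cdot \frac{1}{18} \cdot 58 = 50 + \frac{145}{36} = \frac{1945}{36}$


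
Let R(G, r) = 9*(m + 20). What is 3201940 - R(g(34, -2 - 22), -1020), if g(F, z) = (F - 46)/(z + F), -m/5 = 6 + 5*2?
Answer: 3202480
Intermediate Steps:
m = -80 (m = -5*(6 + 5*2) = -5*(6 + 10) = -5*16 = -80)
g(F, z) = (-46 + F)/(F + z)
R(G, r) = -540 (R(G, r) = 9*(-80 + 20) = 9*(-60) = -540)
3201940 - R(g(34, -2 - 22), -1020) = 3201940 - 1*(-540) = 3201940 + 540 = 3202480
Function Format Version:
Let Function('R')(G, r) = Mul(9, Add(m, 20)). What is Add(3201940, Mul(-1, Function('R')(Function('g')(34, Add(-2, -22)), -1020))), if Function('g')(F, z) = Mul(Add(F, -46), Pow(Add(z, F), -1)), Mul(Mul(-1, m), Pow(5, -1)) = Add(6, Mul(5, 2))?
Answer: 3202480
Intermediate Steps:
m = -80 (m = Mul(-5, Add(6, Mul(5, 2))) = Mul(-5, Add(6, 10)) = Mul(-5, 16) = -80)
Function('g')(F, z) = Mul(Pow(Add(F, z), -1), Add(-46, F)) (Function('g')(F, z) = Mul(Add(-46, F), Pow(Add(F, z), -1)) = Mul(Pow(Add(F, z), -1), Add(-46, F)))
Function('R')(G, r) = -540 (Function('R')(G, r) = Mul(9, Add(-80, 20)) = Mul(9, -60) = -540)
Add(3201940, Mul(-1, Function('R')(Function('g')(34, Add(-2, -22)), -1020))) = Add(3201940, Mul(-1, -540)) = Add(3201940, 540) = 3202480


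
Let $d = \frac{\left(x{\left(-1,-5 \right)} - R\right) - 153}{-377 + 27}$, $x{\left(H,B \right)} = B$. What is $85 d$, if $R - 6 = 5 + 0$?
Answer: $\frac{2873}{70} \approx 41.043$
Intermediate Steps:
$R = 11$ ($R = 6 + \left(5 + 0\right) = 6 + 5 = 11$)
$d = \frac{169}{350}$ ($d = \frac{\left(-5 - 11\right) - 153}{-377 + 27} = \frac{\left(-5 - 11\right) - 153}{-350} = \left(-16 - 153\right) \left(- \frac{1}{350}\right) = \left(-169\right) \left(- \frac{1}{350}\right) = \frac{169}{350} \approx 0.48286$)
$85 d = 85 \cdot \frac{169}{350} = \frac{2873}{70}$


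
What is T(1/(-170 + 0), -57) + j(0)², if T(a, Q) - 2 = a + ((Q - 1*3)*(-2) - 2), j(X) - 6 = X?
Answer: 26519/170 ≈ 155.99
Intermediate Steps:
j(X) = 6 + X
T(a, Q) = 6 + a - 2*Q (T(a, Q) = 2 + (a + ((Q - 1*3)*(-2) - 2)) = 2 + (a + ((Q - 3)*(-2) - 2)) = 2 + (a + ((-3 + Q)*(-2) - 2)) = 2 + (a + ((6 - 2*Q) - 2)) = 2 + (a + (4 - 2*Q)) = 2 + (4 + a - 2*Q) = 6 + a - 2*Q)
T(1/(-170 + 0), -57) + j(0)² = (6 + 1/(-170 + 0) - 2*(-57)) + (6 + 0)² = (6 + 1/(-170) + 114) + 6² = (6 - 1/170 + 114) + 36 = 20399/170 + 36 = 26519/170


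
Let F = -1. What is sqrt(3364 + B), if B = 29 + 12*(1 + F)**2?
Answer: 3*sqrt(377) ≈ 58.249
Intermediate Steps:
B = 29 (B = 29 + 12*(1 - 1)**2 = 29 + 12*0**2 = 29 + 12*0 = 29 + 0 = 29)
sqrt(3364 + B) = sqrt(3364 + 29) = sqrt(3393) = 3*sqrt(377)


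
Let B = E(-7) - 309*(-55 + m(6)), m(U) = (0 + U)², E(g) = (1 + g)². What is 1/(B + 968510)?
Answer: 1/974417 ≈ 1.0263e-6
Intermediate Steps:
m(U) = U²
B = 5907 (B = (1 - 7)² - 309*(-55 + 6²) = (-6)² - 309*(-55 + 36) = 36 - 309*(-19) = 36 + 5871 = 5907)
1/(B + 968510) = 1/(5907 + 968510) = 1/974417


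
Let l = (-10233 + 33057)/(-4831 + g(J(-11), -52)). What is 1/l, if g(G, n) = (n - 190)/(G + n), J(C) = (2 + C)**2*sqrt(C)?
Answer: -361708541/1708947000 + 1089*I*sqrt(11)/94941500 ≈ -0.21166 + 3.8042e-5*I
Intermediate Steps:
J(C) = sqrt(C)*(2 + C)**2
g(G, n) = (-190 + n)/(G + n)
l = 22824/(-4831 - 242/(-52 + 81*I*sqrt(11))) (l = (-10233 + 33057)/(-4831 + (-190 - 52)/(sqrt(-11)*(2 - 11)**2 - 52)) = 22824/(-4831 - 242/((I*sqrt(11))*(-9)**2 - 52)) = 22824/(-4831 - 242/((I*sqrt(11))*81 - 52)) = 22824/(-4831 - 242/(81*I*sqrt(11) - 52)) = 22824/(-4831 - 242/(-52 + 81*I*sqrt(11))) ≈ -4.7247 - 0.0008492*I)
1/l = 1/(-8255635739784/1747353226831 - 447396048*I*sqrt(11)/1747353226831)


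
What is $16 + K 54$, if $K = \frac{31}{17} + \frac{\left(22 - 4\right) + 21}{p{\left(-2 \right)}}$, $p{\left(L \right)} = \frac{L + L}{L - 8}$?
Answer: $\frac{91451}{17} \approx 5379.5$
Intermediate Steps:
$p{\left(L \right)} = \frac{2 L}{-8 + L}$
$K = \frac{3377}{34}$ ($K = \frac{31}{17} + \frac{\left(22 - 4\right) + 21}{2 \left(-2\right) \frac{1}{-8 - 2}} = 31 \cdot \frac{1}{17} + \frac{18 + 21}{2 \left(-2\right) \frac{1}{-10}} = \frac{31}{17} + \frac{39}{2 \left(-2\right) \left(- \frac{1}{10}\right)} = \frac{31}{17} + \frac{39}{\frac{2}{5}} = \frac{31}{17} + 39 \cdot \frac{5}{2} = \frac{31}{17} + \frac{195}{2} = \frac{3377}{34} \approx 99.323$)
$16 + K 54 = 16 + \frac{3377}{34} \cdot 54 = 16 + \frac{91179}{17} = \frac{91451}{17}$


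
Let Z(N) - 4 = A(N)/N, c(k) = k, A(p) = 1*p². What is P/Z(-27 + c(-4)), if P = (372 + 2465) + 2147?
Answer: -4984/27 ≈ -184.59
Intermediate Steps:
A(p) = p²
P = 4984 (P = 2837 + 2147 = 4984)
Z(N) = 4 + N (Z(N) = 4 + N²/N = 4 + N)
P/Z(-27 + c(-4)) = 4984/(4 + (-27 - 4)) = 4984/(4 - 31) = 4984/(-27) = 4984*(-1/27) = -4984/27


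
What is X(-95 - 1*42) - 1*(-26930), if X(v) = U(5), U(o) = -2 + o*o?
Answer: 26953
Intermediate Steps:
U(o) = -2 + o**2
X(v) = 23 (X(v) = -2 + 5**2 = -2 + 25 = 23)
X(-95 - 1*42) - 1*(-26930) = 23 - 1*(-26930) = 23 + 26930 = 26953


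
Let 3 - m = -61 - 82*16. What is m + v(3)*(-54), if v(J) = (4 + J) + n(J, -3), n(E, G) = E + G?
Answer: 998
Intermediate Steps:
v(J) = 1 + 2*J (v(J) = (4 + J) + (J - 3) = (4 + J) + (-3 + J) = 1 + 2*J)
m = 1376 (m = 3 - (-61 - 82*16) = 3 - (-61 - 1312) = 3 - 1*(-1373) = 3 + 1373 = 1376)
m + v(3)*(-54) = 1376 + (1 + 2*3)*(-54) = 1376 + (1 + 6)*(-54) = 1376 + 7*(-54) = 1376 - 378 = 998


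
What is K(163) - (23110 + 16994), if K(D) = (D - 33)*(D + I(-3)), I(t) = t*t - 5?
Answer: -18394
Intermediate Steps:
I(t) = -5 + t² (I(t) = t² - 5 = -5 + t²)
K(D) = (-33 + D)*(4 + D) (K(D) = (D - 33)*(D + (-5 + (-3)²)) = (-33 + D)*(D + (-5 + 9)) = (-33 + D)*(D + 4) = (-33 + D)*(4 + D))
K(163) - (23110 + 16994) = (-132 + 163² - 29*163) - (23110 + 16994) = (-132 + 26569 - 4727) - 1*40104 = 21710 - 40104 = -18394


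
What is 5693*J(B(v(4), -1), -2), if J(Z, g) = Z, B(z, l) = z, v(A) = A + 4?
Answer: 45544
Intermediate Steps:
v(A) = 4 + A
5693*J(B(v(4), -1), -2) = 5693*(4 + 4) = 5693*8 = 45544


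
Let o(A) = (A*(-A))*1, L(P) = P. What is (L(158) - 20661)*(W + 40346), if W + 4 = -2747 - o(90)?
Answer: -936884585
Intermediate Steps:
o(A) = -A² (o(A) = -A²*1 = -A²)
W = 5349 (W = -4 + (-2747 - (-1)*90²) = -4 + (-2747 - (-1)*8100) = -4 + (-2747 - 1*(-8100)) = -4 + (-2747 + 8100) = -4 + 5353 = 5349)
(L(158) - 20661)*(W + 40346) = (158 - 20661)*(5349 + 40346) = -20503*45695 = -936884585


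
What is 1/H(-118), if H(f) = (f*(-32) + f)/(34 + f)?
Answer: -42/1829 ≈ -0.022963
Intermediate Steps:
H(f) = -31*f/(34 + f) (H(f) = (-32*f + f)/(34 + f) = (-31*f)/(34 + f) = -31*f/(34 + f))
1/H(-118) = 1/(-31*(-118)/(34 - 118)) = 1/(-31*(-118)/(-84)) = 1/(-31*(-118)*(-1/84)) = 1/(-1829/42) = -42/1829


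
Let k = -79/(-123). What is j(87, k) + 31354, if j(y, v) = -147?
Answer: 31207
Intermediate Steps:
k = 79/123 (k = -79*(-1/123) = 79/123 ≈ 0.64228)
j(87, k) + 31354 = -147 + 31354 = 31207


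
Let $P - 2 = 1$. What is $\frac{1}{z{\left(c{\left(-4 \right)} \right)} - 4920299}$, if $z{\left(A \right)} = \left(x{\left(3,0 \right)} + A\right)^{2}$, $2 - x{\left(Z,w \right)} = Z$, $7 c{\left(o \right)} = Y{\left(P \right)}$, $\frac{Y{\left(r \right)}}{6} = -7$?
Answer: $- \frac{1}{4920250} \approx -2.0324 \cdot 10^{-7}$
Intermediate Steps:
$P = 3$ ($P = 2 + 1 = 3$)
$Y{\left(r \right)} = -42$ ($Y{\left(r \right)} = 6 \left(-7\right) = -42$)
$c{\left(o \right)} = -6$ ($c{\left(o \right)} = \frac{1}{7} \left(-42\right) = -6$)
$x{\left(Z,w \right)} = 2 - Z$
$z{\left(A \right)} = \left(-1 + A\right)^{2}$ ($z{\left(A \right)} = \left(\left(2 - 3\right) + A\right)^{2} = \left(-1 + A\right)^{2}$)
$\frac{1}{z{\left(c{\left(-4 \right)} \right)} - 4920299} = \frac{1}{\left(-1 - 6\right)^{2} - 4920299} = \frac{1}{\left(-7\right)^{2} - 4920299} = \frac{1}{49 - 4920299} = \frac{1}{-4920250} = - \frac{1}{4920250}$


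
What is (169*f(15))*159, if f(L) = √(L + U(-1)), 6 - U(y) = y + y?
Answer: 26871*√23 ≈ 1.2887e+5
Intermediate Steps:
U(y) = 6 - 2*y (U(y) = 6 - (y + y) = 6 - 2*y)
f(L) = √(8 + L) (f(L) = √(L + (6 - 2*(-1))) = √(L + (6 + 2)) = √(L + 8) = √(8 + L))
(169*f(15))*159 = (169*√(8 + 15))*159 = (169*√23)*159 = 26871*√23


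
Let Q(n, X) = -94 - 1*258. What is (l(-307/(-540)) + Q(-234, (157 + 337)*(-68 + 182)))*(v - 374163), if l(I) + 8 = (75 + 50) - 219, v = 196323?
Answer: 80739360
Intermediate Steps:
l(I) = -102 (l(I) = -8 + ((75 + 50) - 219) = -8 + (125 - 219) = -8 - 94 = -102)
Q(n, X) = -352 (Q(n, X) = -94 - 258 = -352)
(l(-307/(-540)) + Q(-234, (157 + 337)*(-68 + 182)))*(v - 374163) = (-102 - 352)*(196323 - 374163) = -454*(-177840) = 80739360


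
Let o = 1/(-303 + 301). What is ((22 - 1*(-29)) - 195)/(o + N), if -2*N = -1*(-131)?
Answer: 24/11 ≈ 2.1818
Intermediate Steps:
o = -½ (o = 1/(-2) = -½ ≈ -0.50000)
N = -131/2 (N = -(-1)*(-131)/2 = -½*131 = -131/2 ≈ -65.500)
((22 - 1*(-29)) - 195)/(o + N) = ((22 - 1*(-29)) - 195)/(-½ - 131/2) = ((22 + 29) - 195)/(-66) = (51 - 195)*(-1/66) = -144*(-1/66) = 24/11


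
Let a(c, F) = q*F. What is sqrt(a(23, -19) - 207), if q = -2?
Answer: 13*I ≈ 13.0*I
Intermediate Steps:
a(c, F) = -2*F
sqrt(a(23, -19) - 207) = sqrt(-2*(-19) - 207) = sqrt(38 - 207) = sqrt(-169) = 13*I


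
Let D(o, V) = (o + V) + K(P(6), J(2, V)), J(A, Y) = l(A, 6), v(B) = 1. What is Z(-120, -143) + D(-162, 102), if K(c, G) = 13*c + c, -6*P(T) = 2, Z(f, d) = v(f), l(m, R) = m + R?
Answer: -191/3 ≈ -63.667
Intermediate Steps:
l(m, R) = R + m
Z(f, d) = 1
J(A, Y) = 6 + A
P(T) = -⅓ (P(T) = -⅙*2 = -⅓)
K(c, G) = 14*c
D(o, V) = -14/3 + V + o (D(o, V) = (o + V) + 14*(-⅓) = (V + o) - 14/3 = -14/3 + V + o)
Z(-120, -143) + D(-162, 102) = 1 + (-14/3 + 102 - 162) = 1 - 194/3 = -191/3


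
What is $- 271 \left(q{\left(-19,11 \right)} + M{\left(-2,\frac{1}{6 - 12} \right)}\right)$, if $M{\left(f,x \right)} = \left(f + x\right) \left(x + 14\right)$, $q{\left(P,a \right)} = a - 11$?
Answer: $\frac{292409}{36} \approx 8122.5$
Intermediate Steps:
$q{\left(P,a \right)} = -11 + a$
$M{\left(f,x \right)} = \left(14 + x\right) \left(f + x\right)$ ($M{\left(f,x \right)} = \left(f + x\right) \left(14 + x\right) = \left(14 + x\right) \left(f + x\right)$)
$- 271 \left(q{\left(-19,11 \right)} + M{\left(-2,\frac{1}{6 - 12} \right)}\right) = - 271 \left(\left(-11 + 11\right) + \left(\left(\frac{1}{6 - 12}\right)^{2} + 14 \left(-2\right) + \frac{14}{6 - 12} - \frac{2}{6 - 12}\right)\right) = - 271 \left(0 + \left(\left(\frac{1}{-6}\right)^{2} - 28 + \frac{14}{-6} - \frac{2}{-6}\right)\right) = - 271 \left(0 + \left(\left(- \frac{1}{6}\right)^{2} - 28 + 14 \left(- \frac{1}{6}\right) - - \frac{1}{3}\right)\right) = - 271 \left(0 + \left(\frac{1}{36} - 28 - \frac{7}{3} + \frac{1}{3}\right)\right) = - 271 \left(0 - \frac{1079}{36}\right) = \left(-271\right) \left(- \frac{1079}{36}\right) = \frac{292409}{36}$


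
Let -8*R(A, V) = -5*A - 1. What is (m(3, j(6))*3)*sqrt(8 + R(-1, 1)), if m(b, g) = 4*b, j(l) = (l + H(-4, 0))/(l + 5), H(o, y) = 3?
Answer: 18*sqrt(30) ≈ 98.590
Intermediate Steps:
j(l) = (3 + l)/(5 + l) (j(l) = (l + 3)/(l + 5) = (3 + l)/(5 + l))
R(A, V) = 1/8 + 5*A/8 (R(A, V) = -(-5*A - 1)/8 = -(-1 - 5*A)/8 = 1/8 + 5*A/8)
(m(3, j(6))*3)*sqrt(8 + R(-1, 1)) = ((4*3)*3)*sqrt(8 + (1/8 + (5/8)*(-1))) = (12*3)*sqrt(8 + (1/8 - 5/8)) = 36*sqrt(8 - 1/2) = 36*sqrt(15/2) = 36*(sqrt(30)/2) = 18*sqrt(30)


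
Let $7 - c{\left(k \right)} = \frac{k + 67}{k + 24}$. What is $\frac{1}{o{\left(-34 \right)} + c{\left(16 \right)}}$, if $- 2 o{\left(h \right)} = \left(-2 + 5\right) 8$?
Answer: $- \frac{40}{283} \approx -0.14134$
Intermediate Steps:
$c{\left(k \right)} = 7 - \frac{67 + k}{24 + k}$ ($c{\left(k \right)} = 7 - \frac{k + 67}{k + 24} = 7 - \frac{67 + k}{24 + k}$)
$o{\left(h \right)} = -12$ ($o{\left(h \right)} = - \frac{\left(-2 + 5\right) 8}{2} = - \frac{3 \cdot 8}{2} = \left(- \frac{1}{2}\right) 24 = -12$)
$\frac{1}{o{\left(-34 \right)} + c{\left(16 \right)}} = \frac{1}{-12 + \frac{101 + 6 \cdot 16}{24 + 16}} = \frac{1}{-12 + \frac{101 + 96}{40}} = \frac{1}{-12 + \frac{1}{40} \cdot 197} = \frac{1}{-12 + \frac{197}{40}} = \frac{1}{- \frac{283}{40}} = - \frac{40}{283}$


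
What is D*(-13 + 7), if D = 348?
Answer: -2088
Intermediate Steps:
D*(-13 + 7) = 348*(-13 + 7) = 348*(-6) = -2088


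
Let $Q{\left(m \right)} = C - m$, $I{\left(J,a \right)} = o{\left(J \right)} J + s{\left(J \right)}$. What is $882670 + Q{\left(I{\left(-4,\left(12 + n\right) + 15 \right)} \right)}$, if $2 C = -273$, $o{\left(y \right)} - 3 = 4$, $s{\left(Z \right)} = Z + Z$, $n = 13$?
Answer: $\frac{1765139}{2} \approx 8.8257 \cdot 10^{5}$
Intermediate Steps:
$s{\left(Z \right)} = 2 Z$
$o{\left(y \right)} = 7$ ($o{\left(y \right)} = 3 + 4 = 7$)
$C = - \frac{273}{2}$ ($C = \frac{1}{2} \left(-273\right) = - \frac{273}{2} \approx -136.5$)
$I{\left(J,a \right)} = 9 J$ ($I{\left(J,a \right)} = 7 J + 2 J = 9 J$)
$Q{\left(m \right)} = - \frac{273}{2} - m$
$882670 + Q{\left(I{\left(-4,\left(12 + n\right) + 15 \right)} \right)} = 882670 - \left(\frac{273}{2} + 9 \left(-4\right)\right) = 882670 - \frac{201}{2} = \frac{1765139}{2}$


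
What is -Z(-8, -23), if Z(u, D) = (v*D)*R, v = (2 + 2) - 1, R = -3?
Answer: -207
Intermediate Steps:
v = 3 (v = 4 - 1 = 3)
Z(u, D) = -9*D (Z(u, D) = (3*D)*(-3) = -9*D)
-Z(-8, -23) = -(-9)*(-23) = -1*207 = -207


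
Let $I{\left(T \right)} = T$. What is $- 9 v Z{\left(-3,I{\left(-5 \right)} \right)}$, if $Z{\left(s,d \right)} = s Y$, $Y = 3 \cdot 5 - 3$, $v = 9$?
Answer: $2916$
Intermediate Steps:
$Y = 12$ ($Y = 15 - 3 = 12$)
$Z{\left(s,d \right)} = 12 s$ ($Z{\left(s,d \right)} = s 12 = 12 s$)
$- 9 v Z{\left(-3,I{\left(-5 \right)} \right)} = \left(-9\right) 9 \cdot 12 \left(-3\right) = \left(-81\right) \left(-36\right) = 2916$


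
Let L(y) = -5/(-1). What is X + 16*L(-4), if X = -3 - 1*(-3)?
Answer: 80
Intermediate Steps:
L(y) = 5 (L(y) = -5*(-1) = 5)
X = 0 (X = -3 + 3 = 0)
X + 16*L(-4) = 0 + 16*5 = 0 + 80 = 80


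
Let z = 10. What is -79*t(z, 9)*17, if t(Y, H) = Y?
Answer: -13430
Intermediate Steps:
-79*t(z, 9)*17 = -79*10*17 = -790*17 = -13430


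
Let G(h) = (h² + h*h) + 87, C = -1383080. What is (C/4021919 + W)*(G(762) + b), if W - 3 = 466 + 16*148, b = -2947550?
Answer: -20378115345874525/4021919 ≈ -5.0668e+9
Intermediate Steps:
G(h) = 87 + 2*h² (G(h) = (h² + h²) + 87 = 2*h² + 87 = 87 + 2*h²)
W = 2837 (W = 3 + (466 + 16*148) = 3 + (466 + 2368) = 3 + 2834 = 2837)
(C/4021919 + W)*(G(762) + b) = (-1383080/4021919 + 2837)*((87 + 2*762²) - 2947550) = (-1383080*1/4021919 + 2837)*((87 + 2*580644) - 2947550) = (-1383080/4021919 + 2837)*((87 + 1161288) - 2947550) = 11408801123*(1161375 - 2947550)/4021919 = (11408801123/4021919)*(-1786175) = -20378115345874525/4021919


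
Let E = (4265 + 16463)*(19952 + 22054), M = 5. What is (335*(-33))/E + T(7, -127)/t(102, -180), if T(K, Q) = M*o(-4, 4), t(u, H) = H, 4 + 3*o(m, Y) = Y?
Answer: -3685/290233456 ≈ -1.2697e-5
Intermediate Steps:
o(m, Y) = -4/3 + Y/3
E = 870700368 (E = 20728*42006 = 870700368)
T(K, Q) = 0 (T(K, Q) = 5*(-4/3 + (⅓)*4) = 5*(-4/3 + 4/3) = 5*0 = 0)
(335*(-33))/E + T(7, -127)/t(102, -180) = (335*(-33))/870700368 + 0/(-180) = -11055*1/870700368 + 0*(-1/180) = -3685/290233456 + 0 = -3685/290233456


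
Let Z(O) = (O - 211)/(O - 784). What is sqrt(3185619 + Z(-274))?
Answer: 283*sqrt(84166)/46 ≈ 1784.8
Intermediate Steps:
Z(O) = (-211 + O)/(-784 + O)
sqrt(3185619 + Z(-274)) = sqrt(3185619 + (-211 - 274)/(-784 - 274)) = sqrt(3185619 - 485/(-1058)) = sqrt(3185619 - 1/1058*(-485)) = sqrt(3185619 + 485/1058) = sqrt(3370385387/1058) = 283*sqrt(84166)/46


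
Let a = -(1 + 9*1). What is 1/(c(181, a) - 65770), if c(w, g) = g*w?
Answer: -1/67580 ≈ -1.4797e-5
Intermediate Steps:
a = -10 (a = -(1 + 9) = -1*10 = -10)
1/(c(181, a) - 65770) = 1/(-10*181 - 65770) = 1/(-1810 - 65770) = 1/(-67580) = -1/67580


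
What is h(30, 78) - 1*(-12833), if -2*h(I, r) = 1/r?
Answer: 2001947/156 ≈ 12833.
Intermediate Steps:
h(I, r) = -1/(2*r)
h(30, 78) - 1*(-12833) = -1/2/78 - 1*(-12833) = -1/2*1/78 + 12833 = -1/156 + 12833 = 2001947/156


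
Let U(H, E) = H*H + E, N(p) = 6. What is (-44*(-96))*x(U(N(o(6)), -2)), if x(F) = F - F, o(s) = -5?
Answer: 0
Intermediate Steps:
U(H, E) = E + H² (U(H, E) = H² + E = E + H²)
x(F) = 0
(-44*(-96))*x(U(N(o(6)), -2)) = -44*(-96)*0 = 4224*0 = 0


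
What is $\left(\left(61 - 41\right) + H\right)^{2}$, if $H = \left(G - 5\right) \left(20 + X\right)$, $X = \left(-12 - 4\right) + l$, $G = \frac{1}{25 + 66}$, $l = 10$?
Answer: $\frac{419904}{169} \approx 2484.6$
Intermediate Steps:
$G = \frac{1}{91} \approx 0.010989$
$X = -6$ ($X = \left(-12 - 4\right) + 10 = -16 + 10 = -6$)
$H = - \frac{908}{13}$ ($H = \left(\frac{1}{91} - 5\right) \left(20 - 6\right) = \left(- \frac{454}{91}\right) 14 = - \frac{908}{13} \approx -69.846$)
$\left(\left(61 - 41\right) + H\right)^{2} = \left(\left(61 - 41\right) - \frac{908}{13}\right)^{2} = \left(20 - \frac{908}{13}\right)^{2} = \left(- \frac{648}{13}\right)^{2} = \frac{419904}{169}$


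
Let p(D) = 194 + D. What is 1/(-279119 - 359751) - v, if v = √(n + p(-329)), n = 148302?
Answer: -1/638870 - 3*√16463 ≈ -384.92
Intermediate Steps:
v = 3*√16463 (v = √(148302 + (194 - 329)) = √(148302 - 135) = √148167 = 3*√16463 ≈ 384.92)
1/(-279119 - 359751) - v = 1/(-279119 - 359751) - 3*√16463 = 1/(-638870) - 3*√16463 = -1/638870 - 3*√16463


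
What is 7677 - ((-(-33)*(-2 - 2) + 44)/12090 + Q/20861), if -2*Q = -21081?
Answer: 1936086655853/252209490 ≈ 7676.5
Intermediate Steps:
Q = 21081/2 (Q = -1/2*(-21081) = 21081/2 ≈ 10541.)
7677 - ((-(-33)*(-2 - 2) + 44)/12090 + Q/20861) = 7677 - ((-(-33)*(-2 - 2) + 44)/12090 + (21081/2)/20861) = 7677 - ((-(-33)*(-4) + 44)*(1/12090) + (21081/2)*(1/20861)) = 7677 - ((-11*12 + 44)*(1/12090) + 21081/41722) = 7677 - ((-132 + 44)*(1/12090) + 21081/41722) = 7677 - (-88*1/12090 + 21081/41722) = 7677 - (-44/6045 + 21081/41722) = 7677 - 1*125598877/252209490 = 7677 - 125598877/252209490 = 1936086655853/252209490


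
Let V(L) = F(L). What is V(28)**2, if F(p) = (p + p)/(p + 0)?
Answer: 4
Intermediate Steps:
F(p) = 2 (F(p) = (2*p)/p = 2)
V(L) = 2
V(28)**2 = 2**2 = 4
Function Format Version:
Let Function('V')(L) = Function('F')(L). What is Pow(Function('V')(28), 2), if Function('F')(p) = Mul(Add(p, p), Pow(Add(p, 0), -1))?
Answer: 4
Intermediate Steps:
Function('F')(p) = 2 (Function('F')(p) = Mul(Mul(2, p), Pow(p, -1)) = 2)
Function('V')(L) = 2
Pow(Function('V')(28), 2) = Pow(2, 2) = 4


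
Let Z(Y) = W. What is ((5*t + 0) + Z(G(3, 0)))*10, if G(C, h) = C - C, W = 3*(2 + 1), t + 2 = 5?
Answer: 240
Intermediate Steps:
t = 3 (t = -2 + 5 = 3)
W = 9 (W = 3*3 = 9)
G(C, h) = 0
Z(Y) = 9
((5*t + 0) + Z(G(3, 0)))*10 = ((5*3 + 0) + 9)*10 = ((15 + 0) + 9)*10 = (15 + 9)*10 = 24*10 = 240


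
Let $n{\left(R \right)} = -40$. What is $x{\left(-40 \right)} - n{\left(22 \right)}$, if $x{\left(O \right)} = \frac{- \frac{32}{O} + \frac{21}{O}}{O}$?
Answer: $\frac{63989}{1600} \approx 39.993$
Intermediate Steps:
$x{\left(O \right)} = - \frac{11}{O^{2}}$ ($x{\left(O \right)} = \frac{\left(-11\right) \frac{1}{O}}{O} = - \frac{11}{O^{2}}$)
$x{\left(-40 \right)} - n{\left(22 \right)} = - \frac{11}{1600} - -40 = \left(-11\right) \frac{1}{1600} + 40 = - \frac{11}{1600} + 40 = \frac{63989}{1600}$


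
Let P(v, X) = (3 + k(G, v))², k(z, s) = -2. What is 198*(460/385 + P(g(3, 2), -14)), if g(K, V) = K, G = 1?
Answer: 3042/7 ≈ 434.57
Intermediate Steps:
P(v, X) = 1 (P(v, X) = (3 - 2)² = 1² = 1)
198*(460/385 + P(g(3, 2), -14)) = 198*(460/385 + 1) = 198*(460*(1/385) + 1) = 198*(92/77 + 1) = 198*(169/77) = 3042/7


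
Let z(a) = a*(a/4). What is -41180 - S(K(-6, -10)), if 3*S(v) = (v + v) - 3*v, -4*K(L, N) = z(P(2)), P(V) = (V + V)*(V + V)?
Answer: -123556/3 ≈ -41185.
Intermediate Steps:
P(V) = 4*V**2 (P(V) = (2*V)*(2*V) = 4*V**2)
z(a) = a**2/4 (z(a) = a*(a*(1/4)) = a*(a/4) = a**2/4)
K(L, N) = -16 (K(L, N) = -(4*2**2)**2/16 = -(4*4)**2/16 = -16**2/16 = -256/16 = -1/4*64 = -16)
S(v) = -v/3 (S(v) = ((v + v) - 3*v)/3 = (2*v - 3*v)/3 = (-v)/3 = -v/3)
-41180 - S(K(-6, -10)) = -41180 - (-1)*(-16)/3 = -41180 - 1*16/3 = -41180 - 16/3 = -123556/3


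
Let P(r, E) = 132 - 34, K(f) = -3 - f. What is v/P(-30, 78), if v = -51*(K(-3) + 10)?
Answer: -255/49 ≈ -5.2041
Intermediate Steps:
P(r, E) = 98
v = -510 (v = -51*((-3 - 1*(-3)) + 10) = -51*((-3 + 3) + 10) = -51*(0 + 10) = -51*10 = -510)
v/P(-30, 78) = -510/98 = -510*1/98 = -255/49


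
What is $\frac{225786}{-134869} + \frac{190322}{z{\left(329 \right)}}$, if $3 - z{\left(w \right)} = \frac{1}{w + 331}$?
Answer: $\frac{16940788129386}{266905751} \approx 63471.0$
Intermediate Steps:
$z{\left(w \right)} = 3 - \frac{1}{331 + w}$ ($z{\left(w \right)} = 3 - \frac{1}{w + 331} = 3 - \frac{1}{331 + w}$)
$\frac{225786}{-134869} + \frac{190322}{z{\left(329 \right)}} = \frac{225786}{-134869} + \frac{190322}{\frac{1}{331 + 329} \left(992 + 3 \cdot 329\right)} = 225786 \left(- \frac{1}{134869}\right) + \frac{190322}{\frac{1}{660} \left(992 + 987\right)} = - \frac{225786}{134869} + \frac{190322}{\frac{1}{660} \cdot 1979} = - \frac{225786}{134869} + \frac{190322}{\frac{1979}{660}} = - \frac{225786}{134869} + 190322 \cdot \frac{660}{1979} = - \frac{225786}{134869} + \frac{125612520}{1979} = \frac{16940788129386}{266905751}$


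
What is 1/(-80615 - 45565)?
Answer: -1/126180 ≈ -7.9252e-6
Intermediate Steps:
1/(-80615 - 45565) = 1/(-126180) = -1/126180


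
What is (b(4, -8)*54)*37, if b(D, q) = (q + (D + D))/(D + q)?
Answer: 0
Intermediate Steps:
b(D, q) = (q + 2*D)/(D + q)
(b(4, -8)*54)*37 = (((-8 + 2*4)/(4 - 8))*54)*37 = (((-8 + 8)/(-4))*54)*37 = (-¼*0*54)*37 = (0*54)*37 = 0*37 = 0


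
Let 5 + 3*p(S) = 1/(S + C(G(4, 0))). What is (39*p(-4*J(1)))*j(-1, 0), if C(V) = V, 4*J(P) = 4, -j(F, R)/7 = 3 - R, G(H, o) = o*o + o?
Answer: 5733/4 ≈ 1433.3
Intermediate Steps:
G(H, o) = o + o² (G(H, o) = o² + o = o + o²)
j(F, R) = -21 + 7*R (j(F, R) = -7*(3 - R) = -21 + 7*R)
J(P) = 1 (J(P) = (¼)*4 = 1)
p(S) = -5/3 + 1/(3*S) (p(S) = -5/3 + 1/(3*(S + 0*(1 + 0))) = -5/3 + 1/(3*(S + 0*1)) = -5/3 + 1/(3*(S + 0)) = -5/3 + 1/(3*S))
(39*p(-4*J(1)))*j(-1, 0) = (39*((1 - (-20))/(3*((-4*1)))))*(-21 + 7*0) = (39*((⅓)*(1 - 5*(-4))/(-4)))*(-21 + 0) = (39*((⅓)*(-¼)*(1 + 20)))*(-21) = (39*((⅓)*(-¼)*21))*(-21) = (39*(-7/4))*(-21) = -273/4*(-21) = 5733/4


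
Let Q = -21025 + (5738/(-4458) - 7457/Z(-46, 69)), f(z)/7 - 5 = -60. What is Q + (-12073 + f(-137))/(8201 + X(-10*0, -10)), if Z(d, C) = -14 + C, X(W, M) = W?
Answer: -21277704076433/1005401595 ≈ -21163.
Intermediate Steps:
f(z) = -385 (f(z) = 35 + 7*(-60) = 35 - 420 = -385)
Q = -2594339323/122595 (Q = -21025 + (5738/(-4458) - 7457/(-14 + 69)) = -21025 + (5738*(-1/4458) - 7457/55) = -21025 + (-2869/2229 - 7457*1/55) = -21025 + (-2869/2229 - 7457/55) = -21025 - 16779448/122595 = -2594339323/122595 ≈ -21162.)
Q + (-12073 + f(-137))/(8201 + X(-10*0, -10)) = -2594339323/122595 + (-12073 - 385)/(8201 - 10*0) = -2594339323/122595 - 12458/(8201 + 0) = -2594339323/122595 - 12458/8201 = -21277704076433/1005401595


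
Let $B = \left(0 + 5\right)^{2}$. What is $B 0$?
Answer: $0$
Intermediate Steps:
$B = 25$ ($B = 5^{2} = 25$)
$B 0 = 25 \cdot 0 = 0$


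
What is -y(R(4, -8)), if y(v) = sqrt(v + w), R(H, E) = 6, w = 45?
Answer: -sqrt(51) ≈ -7.1414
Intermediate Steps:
y(v) = sqrt(45 + v) (y(v) = sqrt(v + 45) = sqrt(45 + v))
-y(R(4, -8)) = -sqrt(45 + 6) = -sqrt(51)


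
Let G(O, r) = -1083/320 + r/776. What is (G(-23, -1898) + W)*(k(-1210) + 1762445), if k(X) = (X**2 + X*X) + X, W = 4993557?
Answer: 145372323973243083/6208 ≈ 2.3417e+13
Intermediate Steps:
G(O, r) = -1083/320 + r/776 (G(O, r) = -1083*1/320 + r*(1/776) = -1083/320 + r/776)
k(X) = X + 2*X**2 (k(X) = (X**2 + X**2) + X = 2*X**2 + X = X + 2*X**2)
(G(-23, -1898) + W)*(k(-1210) + 1762445) = ((-1083/320 + (1/776)*(-1898)) + 4993557)*(-1210*(1 + 2*(-1210)) + 1762445) = ((-1083/320 - 949/388) + 4993557)*(-1210*(1 - 2420) + 1762445) = (-180971/31040 + 4993557)*(-1210*(-2419) + 1762445) = 154999828309*(2926990 + 1762445)/31040 = (154999828309/31040)*4689435 = 145372323973243083/6208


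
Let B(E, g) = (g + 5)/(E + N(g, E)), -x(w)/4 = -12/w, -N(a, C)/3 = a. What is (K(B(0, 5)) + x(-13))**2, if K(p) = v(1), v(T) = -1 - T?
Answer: 5476/169 ≈ 32.402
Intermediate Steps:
N(a, C) = -3*a
x(w) = 48/w (x(w) = -(-48)/w = 48/w)
B(E, g) = (5 + g)/(E - 3*g) (B(E, g) = (g + 5)/(E - 3*g) = (5 + g)/(E - 3*g))
K(p) = -2 (K(p) = -1 - 1*1 = -1 - 1 = -2)
(K(B(0, 5)) + x(-13))**2 = (-2 + 48/(-13))**2 = (-2 + 48*(-1/13))**2 = (-2 - 48/13)**2 = (-74/13)**2 = 5476/169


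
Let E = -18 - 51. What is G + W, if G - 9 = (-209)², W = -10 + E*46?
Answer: 40506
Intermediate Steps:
E = -69
W = -3184 (W = -10 - 69*46 = -10 - 3174 = -3184)
G = 43690 (G = 9 + (-209)² = 9 + 43681 = 43690)
G + W = 43690 - 3184 = 40506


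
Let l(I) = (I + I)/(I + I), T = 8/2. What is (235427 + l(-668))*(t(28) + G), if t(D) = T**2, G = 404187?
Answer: 95160703884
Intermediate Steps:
T = 4 (T = 8*(1/2) = 4)
t(D) = 16 (t(D) = 4**2 = 16)
l(I) = 1 (l(I) = (2*I)/((2*I)) = (2*I)*(1/(2*I)) = 1)
(235427 + l(-668))*(t(28) + G) = (235427 + 1)*(16 + 404187) = 235428*404203 = 95160703884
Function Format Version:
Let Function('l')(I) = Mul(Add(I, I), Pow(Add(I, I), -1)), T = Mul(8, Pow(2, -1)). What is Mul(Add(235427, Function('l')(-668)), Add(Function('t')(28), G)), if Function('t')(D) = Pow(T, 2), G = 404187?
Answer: 95160703884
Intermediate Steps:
T = 4 (T = Mul(8, Rational(1, 2)) = 4)
Function('t')(D) = 16 (Function('t')(D) = Pow(4, 2) = 16)
Function('l')(I) = 1 (Function('l')(I) = Mul(Mul(2, I), Pow(Mul(2, I), -1)) = Mul(Mul(2, I), Mul(Rational(1, 2), Pow(I, -1))) = 1)
Mul(Add(235427, Function('l')(-668)), Add(Function('t')(28), G)) = Mul(Add(235427, 1), Add(16, 404187)) = Mul(235428, 404203) = 95160703884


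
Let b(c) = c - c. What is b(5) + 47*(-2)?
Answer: -94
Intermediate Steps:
b(c) = 0
b(5) + 47*(-2) = 0 + 47*(-2) = 0 - 94 = -94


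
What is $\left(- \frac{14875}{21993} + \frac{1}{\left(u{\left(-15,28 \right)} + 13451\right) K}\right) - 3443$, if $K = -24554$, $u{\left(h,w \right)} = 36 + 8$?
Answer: $- \frac{25095851905024013}{7287517566390} \approx -3443.7$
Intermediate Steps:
$u{\left(h,w \right)} = 44$
$\left(- \frac{14875}{21993} + \frac{1}{\left(u{\left(-15,28 \right)} + 13451\right) K}\right) - 3443 = \left(- \frac{14875}{21993} + \frac{1}{\left(44 + 13451\right) \left(-24554\right)}\right) - 3443 = \left(\left(-14875\right) \frac{1}{21993} + \frac{1}{13495} \left(- \frac{1}{24554}\right)\right) - 3443 = \left(- \frac{14875}{21993} + \frac{1}{13495} \left(- \frac{1}{24554}\right)\right) - 3443 = \left(- \frac{14875}{21993} - \frac{1}{331356230}\right) - 3443 = - \frac{4928923943243}{7287517566390} - 3443 = - \frac{25095851905024013}{7287517566390}$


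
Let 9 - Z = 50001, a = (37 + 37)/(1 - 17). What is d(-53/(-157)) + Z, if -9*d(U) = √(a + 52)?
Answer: -49992 - √758/36 ≈ -49993.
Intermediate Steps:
a = -37/8 (a = 74/(-16) = 74*(-1/16) = -37/8 ≈ -4.6250)
Z = -49992 (Z = 9 - 1*50001 = 9 - 50001 = -49992)
d(U) = -√758/36 (d(U) = -√(-37/8 + 52)/9 = -√758/36)
d(-53/(-157)) + Z = -√758/36 - 49992 = -49992 - √758/36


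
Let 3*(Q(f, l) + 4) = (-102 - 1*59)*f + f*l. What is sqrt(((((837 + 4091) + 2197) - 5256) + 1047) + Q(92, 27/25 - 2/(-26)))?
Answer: 2*I*sqrt(18916053)/195 ≈ 44.608*I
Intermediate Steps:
Q(f, l) = -4 - 161*f/3 + f*l/3 (Q(f, l) = -4 + ((-102 - 1*59)*f + f*l)/3 = -4 + ((-102 - 59)*f + f*l)/3 = -4 + (-161*f + f*l)/3 = -4 + (-161*f/3 + f*l/3) = -4 - 161*f/3 + f*l/3)
sqrt(((((837 + 4091) + 2197) - 5256) + 1047) + Q(92, 27/25 - 2/(-26))) = sqrt(((((837 + 4091) + 2197) - 5256) + 1047) + (-4 - 161/3*92 + (1/3)*92*(27/25 - 2/(-26)))) = sqrt((((4928 + 2197) - 5256) + 1047) + (-4 - 14812/3 + (1/3)*92*(27*(1/25) - 2*(-1/26)))) = sqrt(((7125 - 5256) + 1047) + (-4 - 14812/3 + (1/3)*92*(27/25 + 1/13))) = sqrt((1869 + 1047) + (-4 - 14812/3 + (1/3)*92*(376/325))) = sqrt(2916 + (-4 - 14812/3 + 34592/975)) = sqrt(2916 - 4783208/975) = sqrt(-1940108/975) = 2*I*sqrt(18916053)/195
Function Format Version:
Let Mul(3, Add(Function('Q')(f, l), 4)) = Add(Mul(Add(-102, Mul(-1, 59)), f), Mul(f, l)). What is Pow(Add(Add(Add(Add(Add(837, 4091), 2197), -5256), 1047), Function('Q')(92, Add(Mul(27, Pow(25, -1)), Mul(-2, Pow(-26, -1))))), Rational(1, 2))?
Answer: Mul(Rational(2, 195), I, Pow(18916053, Rational(1, 2))) ≈ Mul(44.608, I)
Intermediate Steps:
Function('Q')(f, l) = Add(-4, Mul(Rational(-161, 3), f), Mul(Rational(1, 3), f, l)) (Function('Q')(f, l) = Add(-4, Mul(Rational(1, 3), Add(Mul(Add(-102, Mul(-1, 59)), f), Mul(f, l)))) = Add(-4, Mul(Rational(1, 3), Add(Mul(Add(-102, -59), f), Mul(f, l)))) = Add(-4, Mul(Rational(1, 3), Add(Mul(-161, f), Mul(f, l)))) = Add(-4, Add(Mul(Rational(-161, 3), f), Mul(Rational(1, 3), f, l))) = Add(-4, Mul(Rational(-161, 3), f), Mul(Rational(1, 3), f, l)))
Pow(Add(Add(Add(Add(Add(837, 4091), 2197), -5256), 1047), Function('Q')(92, Add(Mul(27, Pow(25, -1)), Mul(-2, Pow(-26, -1))))), Rational(1, 2)) = Pow(Add(Add(Add(Add(Add(837, 4091), 2197), -5256), 1047), Add(-4, Mul(Rational(-161, 3), 92), Mul(Rational(1, 3), 92, Add(Mul(27, Pow(25, -1)), Mul(-2, Pow(-26, -1)))))), Rational(1, 2)) = Pow(Add(Add(Add(Add(4928, 2197), -5256), 1047), Add(-4, Rational(-14812, 3), Mul(Rational(1, 3), 92, Add(Mul(27, Rational(1, 25)), Mul(-2, Rational(-1, 26)))))), Rational(1, 2)) = Pow(Add(Add(Add(7125, -5256), 1047), Add(-4, Rational(-14812, 3), Mul(Rational(1, 3), 92, Add(Rational(27, 25), Rational(1, 13))))), Rational(1, 2)) = Pow(Add(Add(1869, 1047), Add(-4, Rational(-14812, 3), Mul(Rational(1, 3), 92, Rational(376, 325)))), Rational(1, 2)) = Pow(Add(2916, Add(-4, Rational(-14812, 3), Rational(34592, 975))), Rational(1, 2)) = Pow(Add(2916, Rational(-4783208, 975)), Rational(1, 2)) = Pow(Rational(-1940108, 975), Rational(1, 2)) = Mul(Rational(2, 195), I, Pow(18916053, Rational(1, 2)))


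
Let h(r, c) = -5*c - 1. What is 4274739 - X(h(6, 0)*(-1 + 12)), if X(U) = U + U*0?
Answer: 4274750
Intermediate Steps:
h(r, c) = -1 - 5*c
X(U) = U (X(U) = U + 0 = U)
4274739 - X(h(6, 0)*(-1 + 12)) = 4274739 - (-1 - 5*0)*(-1 + 12) = 4274739 - (-1 + 0)*11 = 4274739 - (-1)*11 = 4274739 - 1*(-11) = 4274739 + 11 = 4274750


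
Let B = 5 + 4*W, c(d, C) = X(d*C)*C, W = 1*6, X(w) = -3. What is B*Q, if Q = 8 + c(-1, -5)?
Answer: 667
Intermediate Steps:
W = 6
c(d, C) = -3*C
B = 29 (B = 5 + 4*6 = 5 + 24 = 29)
Q = 23 (Q = 8 - 3*(-5) = 8 + 15 = 23)
B*Q = 29*23 = 667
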